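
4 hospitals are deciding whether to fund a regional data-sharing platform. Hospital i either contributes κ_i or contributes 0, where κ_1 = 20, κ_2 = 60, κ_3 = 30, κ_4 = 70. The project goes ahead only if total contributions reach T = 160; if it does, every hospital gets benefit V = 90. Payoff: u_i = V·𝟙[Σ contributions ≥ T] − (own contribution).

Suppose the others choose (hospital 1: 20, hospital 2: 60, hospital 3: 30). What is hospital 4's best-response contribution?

70

Others' total = 110. Contributing 70 brings total to 180 ≥ 160: gain V − κ_4 = 20.
Best response: 70.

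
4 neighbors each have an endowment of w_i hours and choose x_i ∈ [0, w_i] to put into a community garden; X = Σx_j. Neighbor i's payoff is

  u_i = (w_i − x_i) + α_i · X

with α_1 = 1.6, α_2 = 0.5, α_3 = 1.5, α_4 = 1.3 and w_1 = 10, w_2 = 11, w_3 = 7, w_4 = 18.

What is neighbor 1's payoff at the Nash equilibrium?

∂u_i/∂x_i = α_i − 1, so neighbor i contributes w_i if α_i > 1, else 0.
α_i > 1 for i ∈ {1, 3, 4}; NE contributions (10, 0, 7, 18), X = 35.
u_1 = (10 − 10) + 1.6·35 = 56.

56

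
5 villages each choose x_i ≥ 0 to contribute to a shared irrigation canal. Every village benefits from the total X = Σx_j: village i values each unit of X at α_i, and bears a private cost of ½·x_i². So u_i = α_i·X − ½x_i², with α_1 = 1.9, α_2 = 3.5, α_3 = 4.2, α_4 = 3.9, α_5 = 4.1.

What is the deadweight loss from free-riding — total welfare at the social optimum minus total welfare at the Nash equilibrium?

Village i's FOC: ∂u_i/∂x_i = α_i − x_i = 0, so x_i* = α_i.
NE contributions = (1.9, 3.5, 4.2, 3.9, 4.1); X = 17.6.
W^NE = (Σα)·X − ½Σα_i² = 17.6² − ½·65.52 = 277.
Planner sets x_i = Σα_j = 17.6 for every i, so X^SO = 5·17.6 = 88.
W^SO = (Σα)·X^SO − ½·5·(Σα)² = (5/2)·17.6² = 774.4.
Deadweight loss = W^SO − W^NE = 497.4.

497.4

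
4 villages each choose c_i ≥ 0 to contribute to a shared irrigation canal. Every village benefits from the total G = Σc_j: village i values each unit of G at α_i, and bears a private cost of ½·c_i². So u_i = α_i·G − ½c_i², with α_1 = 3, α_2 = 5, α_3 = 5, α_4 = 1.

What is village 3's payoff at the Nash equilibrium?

Village i's FOC: ∂u_i/∂c_i = α_i − c_i = 0, so c_i* = α_i.
NE contributions = (3, 5, 5, 1); G = 14.
u_3 = α_3·G − ½·(c_3)² = 5·14 − ½·5² = 57.5.

57.5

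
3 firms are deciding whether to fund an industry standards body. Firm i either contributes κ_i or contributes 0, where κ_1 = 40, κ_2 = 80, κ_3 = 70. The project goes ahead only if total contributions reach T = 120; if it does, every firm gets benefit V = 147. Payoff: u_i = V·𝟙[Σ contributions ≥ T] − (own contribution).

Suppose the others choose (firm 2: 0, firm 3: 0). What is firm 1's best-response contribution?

Others' total = 0. Even contributing 40 gives 40 < 120: no benefit either way.
Best response: 0.

0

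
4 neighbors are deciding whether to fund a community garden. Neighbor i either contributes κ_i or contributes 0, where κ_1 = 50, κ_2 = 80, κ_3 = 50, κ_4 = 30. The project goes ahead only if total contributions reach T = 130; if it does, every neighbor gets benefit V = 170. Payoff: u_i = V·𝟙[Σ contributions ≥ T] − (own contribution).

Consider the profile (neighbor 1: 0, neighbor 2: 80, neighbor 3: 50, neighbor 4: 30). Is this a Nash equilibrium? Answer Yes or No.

No

Total = 160 ≥ 130: provided.
Neighbor 1 (pledges 0, payoff 170): pledging 50 → total 210, payoff 120. No gain.
Neighbor 2 (pledges 80, payoff 90): dropping to 0 → total 80, payoff 0. No gain.
Neighbor 3 (pledges 50, payoff 120): dropping to 0 → total 110, payoff 0. No gain.
Neighbor 4 (pledges 30, payoff 140): dropping to 0 → total 130, payoff 170. Profitable deviation.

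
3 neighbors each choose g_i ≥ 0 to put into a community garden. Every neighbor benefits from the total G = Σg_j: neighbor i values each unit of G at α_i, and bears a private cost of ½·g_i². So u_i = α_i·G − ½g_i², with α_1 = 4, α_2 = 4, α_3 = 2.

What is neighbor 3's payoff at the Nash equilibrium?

18

Neighbor i's FOC: ∂u_i/∂g_i = α_i − g_i = 0, so g_i* = α_i.
NE contributions = (4, 4, 2); G = 10.
u_3 = α_3·G − ½·(g_3)² = 2·10 − ½·2² = 18.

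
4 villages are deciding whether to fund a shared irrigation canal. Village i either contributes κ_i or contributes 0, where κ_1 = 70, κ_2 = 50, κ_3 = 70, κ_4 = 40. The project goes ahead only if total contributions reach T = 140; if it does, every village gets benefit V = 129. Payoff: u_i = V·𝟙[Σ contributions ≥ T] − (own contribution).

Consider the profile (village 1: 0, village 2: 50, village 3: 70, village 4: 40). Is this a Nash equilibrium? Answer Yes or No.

Yes

Total = 160 ≥ 140: provided.
Village 1 (pledges 0, payoff 129): pledging 70 → total 230, payoff 59. No gain.
Village 2 (pledges 50, payoff 79): dropping to 0 → total 110, payoff 0. No gain.
Village 3 (pledges 70, payoff 59): dropping to 0 → total 90, payoff 0. No gain.
Village 4 (pledges 40, payoff 89): dropping to 0 → total 120, payoff 0. No gain.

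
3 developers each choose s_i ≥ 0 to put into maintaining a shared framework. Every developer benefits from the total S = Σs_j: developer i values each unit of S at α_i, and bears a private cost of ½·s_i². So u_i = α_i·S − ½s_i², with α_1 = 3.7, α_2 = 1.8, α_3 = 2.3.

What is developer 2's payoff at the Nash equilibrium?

12.42

Developer i's FOC: ∂u_i/∂s_i = α_i − s_i = 0, so s_i* = α_i.
NE contributions = (3.7, 1.8, 2.3); S = 7.8.
u_2 = α_2·S − ½·(s_2)² = 1.8·7.8 − ½·1.8² = 12.42.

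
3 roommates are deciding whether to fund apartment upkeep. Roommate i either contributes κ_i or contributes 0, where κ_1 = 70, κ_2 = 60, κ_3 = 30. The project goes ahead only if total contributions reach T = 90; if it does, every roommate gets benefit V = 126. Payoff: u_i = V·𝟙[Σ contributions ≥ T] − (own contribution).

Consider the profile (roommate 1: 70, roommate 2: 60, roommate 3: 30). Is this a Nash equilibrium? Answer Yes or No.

No

Total = 160 ≥ 90: provided.
Roommate 1 (pledges 70, payoff 56): dropping to 0 → total 90, payoff 126. Profitable deviation.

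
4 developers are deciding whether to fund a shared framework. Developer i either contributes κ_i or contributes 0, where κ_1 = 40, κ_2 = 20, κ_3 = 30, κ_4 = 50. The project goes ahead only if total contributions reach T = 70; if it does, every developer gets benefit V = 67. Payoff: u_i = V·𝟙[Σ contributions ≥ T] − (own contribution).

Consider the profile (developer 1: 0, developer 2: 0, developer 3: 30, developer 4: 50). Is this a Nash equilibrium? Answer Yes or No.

Yes

Total = 80 ≥ 70: provided.
Developer 1 (pledges 0, payoff 67): pledging 40 → total 120, payoff 27. No gain.
Developer 2 (pledges 0, payoff 67): pledging 20 → total 100, payoff 47. No gain.
Developer 3 (pledges 30, payoff 37): dropping to 0 → total 50, payoff 0. No gain.
Developer 4 (pledges 50, payoff 17): dropping to 0 → total 30, payoff 0. No gain.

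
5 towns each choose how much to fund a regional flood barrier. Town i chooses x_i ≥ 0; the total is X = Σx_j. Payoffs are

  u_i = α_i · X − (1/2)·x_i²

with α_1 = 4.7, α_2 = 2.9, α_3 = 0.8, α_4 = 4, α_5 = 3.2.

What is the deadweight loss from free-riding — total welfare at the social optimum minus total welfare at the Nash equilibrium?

393.73

Town i's FOC: ∂u_i/∂x_i = α_i − x_i = 0, so x_i* = α_i.
NE contributions = (4.7, 2.9, 0.8, 4, 3.2); X = 15.6.
W^NE = (Σα)·X − ½Σα_i² = 15.6² − ½·57.38 = 214.67.
Planner sets x_i = Σα_j = 15.6 for every i, so X^SO = 5·15.6 = 78.
W^SO = (Σα)·X^SO − ½·5·(Σα)² = (5/2)·15.6² = 608.4.
Deadweight loss = W^SO − W^NE = 393.73.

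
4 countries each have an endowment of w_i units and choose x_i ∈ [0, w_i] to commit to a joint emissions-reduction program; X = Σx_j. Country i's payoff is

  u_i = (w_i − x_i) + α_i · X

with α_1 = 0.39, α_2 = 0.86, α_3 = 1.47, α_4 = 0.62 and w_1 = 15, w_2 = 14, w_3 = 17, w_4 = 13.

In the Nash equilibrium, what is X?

17

∂u_i/∂x_i = α_i − 1, so country i contributes w_i if α_i > 1, else 0.
α_i > 1 for i ∈ {3}; NE contributions (0, 0, 17, 0), X = 17.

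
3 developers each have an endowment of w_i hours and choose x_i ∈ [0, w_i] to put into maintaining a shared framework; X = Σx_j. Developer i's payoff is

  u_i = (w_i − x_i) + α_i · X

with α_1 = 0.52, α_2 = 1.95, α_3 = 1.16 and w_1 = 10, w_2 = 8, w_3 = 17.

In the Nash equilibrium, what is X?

∂u_i/∂x_i = α_i − 1, so developer i contributes w_i if α_i > 1, else 0.
α_i > 1 for i ∈ {2, 3}; NE contributions (0, 8, 17), X = 25.

25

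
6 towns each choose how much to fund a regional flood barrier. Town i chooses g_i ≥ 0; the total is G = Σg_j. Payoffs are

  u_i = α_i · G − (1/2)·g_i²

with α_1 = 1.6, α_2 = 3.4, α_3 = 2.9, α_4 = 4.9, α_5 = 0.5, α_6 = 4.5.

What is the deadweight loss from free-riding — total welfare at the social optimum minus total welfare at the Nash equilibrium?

667.2

Town i's FOC: ∂u_i/∂g_i = α_i − g_i = 0, so g_i* = α_i.
NE contributions = (1.6, 3.4, 2.9, 4.9, 0.5, 4.5); G = 17.8.
W^NE = (Σα)·G − ½Σα_i² = 17.8² − ½·67.04 = 283.32.
Planner sets g_i = Σα_j = 17.8 for every i, so G^SO = 6·17.8 = 106.8.
W^SO = (Σα)·G^SO − ½·6·(Σα)² = (6/2)·17.8² = 950.52.
Deadweight loss = W^SO − W^NE = 667.2.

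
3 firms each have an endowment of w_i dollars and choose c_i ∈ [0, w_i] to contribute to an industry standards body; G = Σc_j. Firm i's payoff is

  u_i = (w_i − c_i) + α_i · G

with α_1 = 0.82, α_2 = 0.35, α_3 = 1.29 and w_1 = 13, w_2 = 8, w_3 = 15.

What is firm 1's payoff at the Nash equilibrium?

∂u_i/∂c_i = α_i − 1, so firm i contributes w_i if α_i > 1, else 0.
α_i > 1 for i ∈ {3}; NE contributions (0, 0, 15), G = 15.
u_1 = (13 − 0) + 0.82·15 = 25.3.

25.3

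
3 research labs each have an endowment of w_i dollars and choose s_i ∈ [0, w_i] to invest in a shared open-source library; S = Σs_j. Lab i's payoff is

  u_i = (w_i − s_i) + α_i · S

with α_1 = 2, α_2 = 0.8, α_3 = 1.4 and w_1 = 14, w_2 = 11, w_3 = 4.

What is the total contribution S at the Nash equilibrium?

∂u_i/∂s_i = α_i − 1, so lab i contributes w_i if α_i > 1, else 0.
α_i > 1 for i ∈ {1, 3}; NE contributions (14, 0, 4), S = 18.

18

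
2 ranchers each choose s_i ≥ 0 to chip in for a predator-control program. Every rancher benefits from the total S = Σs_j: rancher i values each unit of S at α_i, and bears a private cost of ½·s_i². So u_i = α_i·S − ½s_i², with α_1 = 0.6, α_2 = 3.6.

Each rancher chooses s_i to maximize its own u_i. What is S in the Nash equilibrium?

4.2

Rancher i's FOC: ∂u_i/∂s_i = α_i − s_i = 0, so s_i* = α_i.
NE contributions = (0.6, 3.6); S = 4.2.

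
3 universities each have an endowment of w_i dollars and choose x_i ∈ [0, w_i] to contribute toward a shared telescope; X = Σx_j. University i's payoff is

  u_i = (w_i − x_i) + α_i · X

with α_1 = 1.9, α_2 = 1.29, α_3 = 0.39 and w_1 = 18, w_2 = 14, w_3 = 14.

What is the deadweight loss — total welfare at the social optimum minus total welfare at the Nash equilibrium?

∂u_i/∂x_i = α_i − 1, so university i contributes w_i if α_i > 1, else 0.
α_i > 1 for i ∈ {1, 2}; NE contributions (18, 14, 0), X = 32.
W^NE = Σw_i − X^NE + (Σα_i)·X^NE = 46 + 2.58·32 = 128.56.
Planner: ∂(Σu_j)/∂x_i = Σα_j − 1 = 2.58 > 0, so everyone contributes w_i; X^SO = 46, W^SO = 46 + 2.58·46 = 164.68.
Deadweight loss = 36.12.

36.12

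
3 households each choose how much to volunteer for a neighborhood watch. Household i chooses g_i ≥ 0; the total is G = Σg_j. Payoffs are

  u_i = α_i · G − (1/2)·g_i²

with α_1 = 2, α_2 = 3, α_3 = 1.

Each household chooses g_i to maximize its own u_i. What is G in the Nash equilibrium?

Household i's FOC: ∂u_i/∂g_i = α_i − g_i = 0, so g_i* = α_i.
NE contributions = (2, 3, 1); G = 6.

6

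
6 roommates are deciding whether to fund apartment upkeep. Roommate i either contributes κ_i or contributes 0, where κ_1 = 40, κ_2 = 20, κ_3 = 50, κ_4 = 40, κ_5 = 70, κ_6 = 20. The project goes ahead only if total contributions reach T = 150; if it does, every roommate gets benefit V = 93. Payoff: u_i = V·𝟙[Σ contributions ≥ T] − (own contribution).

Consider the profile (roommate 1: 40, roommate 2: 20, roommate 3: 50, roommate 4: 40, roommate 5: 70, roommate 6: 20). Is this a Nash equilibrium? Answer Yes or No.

No

Total = 240 ≥ 150: provided.
Roommate 1 (pledges 40, payoff 53): dropping to 0 → total 200, payoff 93. Profitable deviation.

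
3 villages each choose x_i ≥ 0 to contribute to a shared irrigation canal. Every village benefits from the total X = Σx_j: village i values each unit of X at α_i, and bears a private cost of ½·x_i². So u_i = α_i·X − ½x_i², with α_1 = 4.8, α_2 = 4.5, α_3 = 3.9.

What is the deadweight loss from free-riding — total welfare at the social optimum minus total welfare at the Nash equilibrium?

116.37

Village i's FOC: ∂u_i/∂x_i = α_i − x_i = 0, so x_i* = α_i.
NE contributions = (4.8, 4.5, 3.9); X = 13.2.
W^NE = (Σα)·X − ½Σα_i² = 13.2² − ½·58.5 = 144.99.
Planner sets x_i = Σα_j = 13.2 for every i, so X^SO = 3·13.2 = 39.6.
W^SO = (Σα)·X^SO − ½·3·(Σα)² = (3/2)·13.2² = 261.36.
Deadweight loss = W^SO − W^NE = 116.37.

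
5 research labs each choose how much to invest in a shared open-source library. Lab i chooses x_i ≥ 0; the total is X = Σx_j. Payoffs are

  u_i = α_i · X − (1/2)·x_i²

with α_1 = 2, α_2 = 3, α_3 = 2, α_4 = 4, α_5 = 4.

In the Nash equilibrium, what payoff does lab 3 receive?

Lab i's FOC: ∂u_i/∂x_i = α_i − x_i = 0, so x_i* = α_i.
NE contributions = (2, 3, 2, 4, 4); X = 15.
u_3 = α_3·X − ½·(x_3)² = 2·15 − ½·2² = 28.

28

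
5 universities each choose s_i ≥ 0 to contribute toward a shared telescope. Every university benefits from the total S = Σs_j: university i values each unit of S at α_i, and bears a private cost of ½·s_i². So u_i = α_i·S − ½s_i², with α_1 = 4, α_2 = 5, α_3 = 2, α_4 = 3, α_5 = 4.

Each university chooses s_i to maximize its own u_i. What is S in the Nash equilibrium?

18

University i's FOC: ∂u_i/∂s_i = α_i − s_i = 0, so s_i* = α_i.
NE contributions = (4, 5, 2, 3, 4); S = 18.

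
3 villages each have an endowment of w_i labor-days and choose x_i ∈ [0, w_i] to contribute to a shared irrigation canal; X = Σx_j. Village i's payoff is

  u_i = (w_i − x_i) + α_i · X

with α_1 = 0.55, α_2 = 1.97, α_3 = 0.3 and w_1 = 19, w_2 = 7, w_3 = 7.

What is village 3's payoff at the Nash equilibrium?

∂u_i/∂x_i = α_i − 1, so village i contributes w_i if α_i > 1, else 0.
α_i > 1 for i ∈ {2}; NE contributions (0, 7, 0), X = 7.
u_3 = (7 − 0) + 0.3·7 = 9.1.

9.1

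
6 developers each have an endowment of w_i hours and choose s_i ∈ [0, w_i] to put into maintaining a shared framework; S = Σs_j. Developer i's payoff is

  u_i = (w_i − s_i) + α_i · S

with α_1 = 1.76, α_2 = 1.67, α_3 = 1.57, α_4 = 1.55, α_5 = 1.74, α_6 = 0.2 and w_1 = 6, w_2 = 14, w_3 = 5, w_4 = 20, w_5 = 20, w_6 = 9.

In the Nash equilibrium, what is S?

∂u_i/∂s_i = α_i − 1, so developer i contributes w_i if α_i > 1, else 0.
α_i > 1 for i ∈ {1, 2, 3, 4, 5}; NE contributions (6, 14, 5, 20, 20, 0), S = 65.

65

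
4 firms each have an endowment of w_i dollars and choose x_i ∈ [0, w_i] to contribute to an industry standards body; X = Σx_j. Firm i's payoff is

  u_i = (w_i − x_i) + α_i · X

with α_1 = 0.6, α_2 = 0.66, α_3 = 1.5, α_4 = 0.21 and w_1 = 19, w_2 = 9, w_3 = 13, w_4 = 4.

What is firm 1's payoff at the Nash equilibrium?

∂u_i/∂x_i = α_i − 1, so firm i contributes w_i if α_i > 1, else 0.
α_i > 1 for i ∈ {3}; NE contributions (0, 0, 13, 0), X = 13.
u_1 = (19 − 0) + 0.6·13 = 26.8.

26.8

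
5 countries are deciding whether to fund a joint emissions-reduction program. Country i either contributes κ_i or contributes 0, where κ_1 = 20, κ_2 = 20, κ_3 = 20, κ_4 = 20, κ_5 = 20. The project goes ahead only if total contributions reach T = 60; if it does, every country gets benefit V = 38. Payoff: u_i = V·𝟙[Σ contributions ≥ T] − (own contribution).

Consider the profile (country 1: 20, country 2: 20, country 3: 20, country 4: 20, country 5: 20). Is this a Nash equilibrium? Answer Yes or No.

No

Total = 100 ≥ 60: provided.
Country 1 (pledges 20, payoff 18): dropping to 0 → total 80, payoff 38. Profitable deviation.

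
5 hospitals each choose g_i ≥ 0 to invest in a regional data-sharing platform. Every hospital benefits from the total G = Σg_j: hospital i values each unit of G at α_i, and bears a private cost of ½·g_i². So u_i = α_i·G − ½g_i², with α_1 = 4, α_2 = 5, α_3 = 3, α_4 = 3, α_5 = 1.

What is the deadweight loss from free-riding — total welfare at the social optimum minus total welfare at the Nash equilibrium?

Hospital i's FOC: ∂u_i/∂g_i = α_i − g_i = 0, so g_i* = α_i.
NE contributions = (4, 5, 3, 3, 1); G = 16.
W^NE = (Σα)·G − ½Σα_i² = 16² − ½·60 = 226.
Planner sets g_i = Σα_j = 16 for every i, so G^SO = 5·16 = 80.
W^SO = (Σα)·G^SO − ½·5·(Σα)² = (5/2)·16² = 640.
Deadweight loss = W^SO − W^NE = 414.

414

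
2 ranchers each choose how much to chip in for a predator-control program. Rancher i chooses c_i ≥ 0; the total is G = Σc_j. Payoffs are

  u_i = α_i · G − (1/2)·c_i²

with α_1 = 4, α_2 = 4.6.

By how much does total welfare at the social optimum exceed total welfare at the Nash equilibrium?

Rancher i's FOC: ∂u_i/∂c_i = α_i − c_i = 0, so c_i* = α_i.
NE contributions = (4, 4.6); G = 8.6.
W^NE = (Σα)·G − ½Σα_i² = 8.6² − ½·37.16 = 55.38.
Planner sets c_i = Σα_j = 8.6 for every i, so G^SO = 2·8.6 = 17.2.
W^SO = (Σα)·G^SO − ½·2·(Σα)² = (2/2)·8.6² = 73.96.
Deadweight loss = W^SO − W^NE = 18.58.

18.58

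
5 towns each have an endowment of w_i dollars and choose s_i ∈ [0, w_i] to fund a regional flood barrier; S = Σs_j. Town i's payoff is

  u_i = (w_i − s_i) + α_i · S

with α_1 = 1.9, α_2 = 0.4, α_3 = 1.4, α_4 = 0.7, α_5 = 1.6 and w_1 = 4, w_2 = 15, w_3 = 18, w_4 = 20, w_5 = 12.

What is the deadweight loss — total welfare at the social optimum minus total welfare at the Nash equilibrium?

175

∂u_i/∂s_i = α_i − 1, so town i contributes w_i if α_i > 1, else 0.
α_i > 1 for i ∈ {1, 3, 5}; NE contributions (4, 0, 18, 0, 12), S = 34.
W^NE = Σw_i − S^NE + (Σα_i)·S^NE = 69 + 5·34 = 239.
Planner: ∂(Σu_j)/∂s_i = Σα_j − 1 = 5 > 0, so everyone contributes w_i; S^SO = 69, W^SO = 69 + 5·69 = 414.
Deadweight loss = 175.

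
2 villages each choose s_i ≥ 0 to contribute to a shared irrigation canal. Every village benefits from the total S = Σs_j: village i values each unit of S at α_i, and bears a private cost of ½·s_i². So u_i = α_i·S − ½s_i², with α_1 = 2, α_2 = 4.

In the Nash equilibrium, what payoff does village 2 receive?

16

Village i's FOC: ∂u_i/∂s_i = α_i − s_i = 0, so s_i* = α_i.
NE contributions = (2, 4); S = 6.
u_2 = α_2·S − ½·(s_2)² = 4·6 − ½·4² = 16.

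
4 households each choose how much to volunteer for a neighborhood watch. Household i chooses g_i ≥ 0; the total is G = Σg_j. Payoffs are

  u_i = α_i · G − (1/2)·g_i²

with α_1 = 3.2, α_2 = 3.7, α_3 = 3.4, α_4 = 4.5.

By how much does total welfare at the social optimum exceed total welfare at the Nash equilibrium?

Household i's FOC: ∂u_i/∂g_i = α_i − g_i = 0, so g_i* = α_i.
NE contributions = (3.2, 3.7, 3.4, 4.5); G = 14.8.
W^NE = (Σα)·G − ½Σα_i² = 14.8² − ½·55.74 = 191.17.
Planner sets g_i = Σα_j = 14.8 for every i, so G^SO = 4·14.8 = 59.2.
W^SO = (Σα)·G^SO − ½·4·(Σα)² = (4/2)·14.8² = 438.08.
Deadweight loss = W^SO − W^NE = 246.91.

246.91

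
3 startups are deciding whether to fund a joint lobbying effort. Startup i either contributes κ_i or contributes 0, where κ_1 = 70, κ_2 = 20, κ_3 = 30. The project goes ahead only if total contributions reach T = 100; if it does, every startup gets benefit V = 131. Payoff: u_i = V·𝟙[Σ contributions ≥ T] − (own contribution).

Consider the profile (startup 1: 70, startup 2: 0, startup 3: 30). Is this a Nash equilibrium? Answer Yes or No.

Yes

Total = 100 ≥ 100: provided.
Startup 1 (pledges 70, payoff 61): dropping to 0 → total 30, payoff 0. No gain.
Startup 2 (pledges 0, payoff 131): pledging 20 → total 120, payoff 111. No gain.
Startup 3 (pledges 30, payoff 101): dropping to 0 → total 70, payoff 0. No gain.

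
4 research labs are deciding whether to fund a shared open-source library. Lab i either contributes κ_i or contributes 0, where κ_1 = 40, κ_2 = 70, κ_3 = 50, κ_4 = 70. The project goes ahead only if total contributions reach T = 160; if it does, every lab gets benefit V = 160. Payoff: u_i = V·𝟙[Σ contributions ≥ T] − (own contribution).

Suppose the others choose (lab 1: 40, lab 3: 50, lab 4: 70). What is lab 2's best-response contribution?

Others' total = 160 ≥ 160; contributing adds cost 70 for no extra benefit.
Best response: 0.

0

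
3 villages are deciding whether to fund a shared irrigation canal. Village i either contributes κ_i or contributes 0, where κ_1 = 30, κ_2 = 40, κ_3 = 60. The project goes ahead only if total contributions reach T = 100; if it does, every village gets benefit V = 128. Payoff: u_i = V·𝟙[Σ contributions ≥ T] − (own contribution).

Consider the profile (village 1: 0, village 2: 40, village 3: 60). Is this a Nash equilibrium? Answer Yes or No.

Yes

Total = 100 ≥ 100: provided.
Village 1 (pledges 0, payoff 128): pledging 30 → total 130, payoff 98. No gain.
Village 2 (pledges 40, payoff 88): dropping to 0 → total 60, payoff 0. No gain.
Village 3 (pledges 60, payoff 68): dropping to 0 → total 40, payoff 0. No gain.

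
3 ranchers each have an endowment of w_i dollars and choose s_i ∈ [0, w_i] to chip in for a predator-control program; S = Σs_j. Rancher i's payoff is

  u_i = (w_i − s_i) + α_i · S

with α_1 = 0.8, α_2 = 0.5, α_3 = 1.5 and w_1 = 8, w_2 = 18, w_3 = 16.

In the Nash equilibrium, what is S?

16

∂u_i/∂s_i = α_i − 1, so rancher i contributes w_i if α_i > 1, else 0.
α_i > 1 for i ∈ {3}; NE contributions (0, 0, 16), S = 16.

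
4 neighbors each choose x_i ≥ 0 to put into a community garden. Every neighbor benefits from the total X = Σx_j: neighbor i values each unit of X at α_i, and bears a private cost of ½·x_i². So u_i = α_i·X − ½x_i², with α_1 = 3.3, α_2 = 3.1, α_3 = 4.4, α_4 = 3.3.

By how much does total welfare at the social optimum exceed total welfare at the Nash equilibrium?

224.185

Neighbor i's FOC: ∂u_i/∂x_i = α_i − x_i = 0, so x_i* = α_i.
NE contributions = (3.3, 3.1, 4.4, 3.3); X = 14.1.
W^NE = (Σα)·X − ½Σα_i² = 14.1² − ½·50.75 = 173.435.
Planner sets x_i = Σα_j = 14.1 for every i, so X^SO = 4·14.1 = 56.4.
W^SO = (Σα)·X^SO − ½·4·(Σα)² = (4/2)·14.1² = 397.62.
Deadweight loss = W^SO − W^NE = 224.185.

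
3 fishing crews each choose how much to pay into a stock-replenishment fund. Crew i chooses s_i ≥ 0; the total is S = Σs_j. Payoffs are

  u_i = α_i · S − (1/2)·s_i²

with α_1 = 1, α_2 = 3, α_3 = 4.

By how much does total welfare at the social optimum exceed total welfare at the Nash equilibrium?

45

Crew i's FOC: ∂u_i/∂s_i = α_i − s_i = 0, so s_i* = α_i.
NE contributions = (1, 3, 4); S = 8.
W^NE = (Σα)·S − ½Σα_i² = 8² − ½·26 = 51.
Planner sets s_i = Σα_j = 8 for every i, so S^SO = 3·8 = 24.
W^SO = (Σα)·S^SO − ½·3·(Σα)² = (3/2)·8² = 96.
Deadweight loss = W^SO − W^NE = 45.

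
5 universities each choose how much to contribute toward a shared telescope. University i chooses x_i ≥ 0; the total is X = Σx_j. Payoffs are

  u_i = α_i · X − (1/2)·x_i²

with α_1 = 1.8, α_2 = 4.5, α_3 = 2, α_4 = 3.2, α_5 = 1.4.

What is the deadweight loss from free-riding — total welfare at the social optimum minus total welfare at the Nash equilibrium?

University i's FOC: ∂u_i/∂x_i = α_i − x_i = 0, so x_i* = α_i.
NE contributions = (1.8, 4.5, 2, 3.2, 1.4); X = 12.9.
W^NE = (Σα)·X − ½Σα_i² = 12.9² − ½·39.69 = 146.565.
Planner sets x_i = Σα_j = 12.9 for every i, so X^SO = 5·12.9 = 64.5.
W^SO = (Σα)·X^SO − ½·5·(Σα)² = (5/2)·12.9² = 416.025.
Deadweight loss = W^SO − W^NE = 269.46.

269.46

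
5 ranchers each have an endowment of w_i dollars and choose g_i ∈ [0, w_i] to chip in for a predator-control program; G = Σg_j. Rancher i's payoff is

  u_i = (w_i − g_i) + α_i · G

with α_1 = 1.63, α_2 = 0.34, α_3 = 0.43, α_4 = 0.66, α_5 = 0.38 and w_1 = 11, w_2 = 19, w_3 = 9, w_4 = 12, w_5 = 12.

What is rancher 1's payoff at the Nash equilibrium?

∂u_i/∂g_i = α_i − 1, so rancher i contributes w_i if α_i > 1, else 0.
α_i > 1 for i ∈ {1}; NE contributions (11, 0, 0, 0, 0), G = 11.
u_1 = (11 − 11) + 1.63·11 = 17.93.

17.93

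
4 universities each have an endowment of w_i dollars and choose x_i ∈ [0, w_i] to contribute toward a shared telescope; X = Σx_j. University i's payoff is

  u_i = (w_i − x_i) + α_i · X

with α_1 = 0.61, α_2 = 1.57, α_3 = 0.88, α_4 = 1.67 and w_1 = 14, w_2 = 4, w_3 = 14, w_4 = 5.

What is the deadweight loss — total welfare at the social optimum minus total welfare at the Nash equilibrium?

∂u_i/∂x_i = α_i − 1, so university i contributes w_i if α_i > 1, else 0.
α_i > 1 for i ∈ {2, 4}; NE contributions (0, 4, 0, 5), X = 9.
W^NE = Σw_i − X^NE + (Σα_i)·X^NE = 37 + 3.73·9 = 70.57.
Planner: ∂(Σu_j)/∂x_i = Σα_j − 1 = 3.73 > 0, so everyone contributes w_i; X^SO = 37, W^SO = 37 + 3.73·37 = 175.01.
Deadweight loss = 104.44.

104.44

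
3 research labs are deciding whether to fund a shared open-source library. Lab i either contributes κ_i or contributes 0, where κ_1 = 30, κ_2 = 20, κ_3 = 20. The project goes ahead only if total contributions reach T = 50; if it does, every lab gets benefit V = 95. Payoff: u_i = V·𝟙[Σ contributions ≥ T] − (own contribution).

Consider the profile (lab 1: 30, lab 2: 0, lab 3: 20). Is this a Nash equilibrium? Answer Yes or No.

Yes

Total = 50 ≥ 50: provided.
Lab 1 (pledges 30, payoff 65): dropping to 0 → total 20, payoff 0. No gain.
Lab 2 (pledges 0, payoff 95): pledging 20 → total 70, payoff 75. No gain.
Lab 3 (pledges 20, payoff 75): dropping to 0 → total 30, payoff 0. No gain.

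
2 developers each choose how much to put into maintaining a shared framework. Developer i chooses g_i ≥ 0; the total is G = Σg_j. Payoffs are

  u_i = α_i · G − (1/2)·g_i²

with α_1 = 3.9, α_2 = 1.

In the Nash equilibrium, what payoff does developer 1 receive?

Developer i's FOC: ∂u_i/∂g_i = α_i − g_i = 0, so g_i* = α_i.
NE contributions = (3.9, 1); G = 4.9.
u_1 = α_1·G − ½·(g_1)² = 3.9·4.9 − ½·3.9² = 11.505.

11.505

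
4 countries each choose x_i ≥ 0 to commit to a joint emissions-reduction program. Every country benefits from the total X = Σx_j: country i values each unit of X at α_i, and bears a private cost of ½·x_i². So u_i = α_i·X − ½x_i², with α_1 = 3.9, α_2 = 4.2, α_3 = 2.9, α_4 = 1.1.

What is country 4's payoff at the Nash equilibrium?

12.705

Country i's FOC: ∂u_i/∂x_i = α_i − x_i = 0, so x_i* = α_i.
NE contributions = (3.9, 4.2, 2.9, 1.1); X = 12.1.
u_4 = α_4·X − ½·(x_4)² = 1.1·12.1 − ½·1.1² = 12.705.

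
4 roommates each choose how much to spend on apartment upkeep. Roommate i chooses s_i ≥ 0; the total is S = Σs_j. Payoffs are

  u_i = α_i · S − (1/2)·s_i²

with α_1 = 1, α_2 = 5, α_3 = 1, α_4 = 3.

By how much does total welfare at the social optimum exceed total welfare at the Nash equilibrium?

Roommate i's FOC: ∂u_i/∂s_i = α_i − s_i = 0, so s_i* = α_i.
NE contributions = (1, 5, 1, 3); S = 10.
W^NE = (Σα)·S − ½Σα_i² = 10² − ½·36 = 82.
Planner sets s_i = Σα_j = 10 for every i, so S^SO = 4·10 = 40.
W^SO = (Σα)·S^SO − ½·4·(Σα)² = (4/2)·10² = 200.
Deadweight loss = W^SO − W^NE = 118.

118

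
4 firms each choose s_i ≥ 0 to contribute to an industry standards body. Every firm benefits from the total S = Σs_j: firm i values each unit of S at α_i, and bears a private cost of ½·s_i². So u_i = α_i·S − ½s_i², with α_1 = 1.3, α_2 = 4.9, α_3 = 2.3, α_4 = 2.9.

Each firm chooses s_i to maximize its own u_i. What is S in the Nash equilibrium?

11.4

Firm i's FOC: ∂u_i/∂s_i = α_i − s_i = 0, so s_i* = α_i.
NE contributions = (1.3, 4.9, 2.3, 2.9); S = 11.4.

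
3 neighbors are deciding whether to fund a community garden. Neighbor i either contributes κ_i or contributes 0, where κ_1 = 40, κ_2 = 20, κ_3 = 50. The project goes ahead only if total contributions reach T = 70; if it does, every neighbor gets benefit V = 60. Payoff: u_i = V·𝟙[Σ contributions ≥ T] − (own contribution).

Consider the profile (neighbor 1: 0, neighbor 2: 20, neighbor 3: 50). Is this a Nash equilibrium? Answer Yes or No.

Yes

Total = 70 ≥ 70: provided.
Neighbor 1 (pledges 0, payoff 60): pledging 40 → total 110, payoff 20. No gain.
Neighbor 2 (pledges 20, payoff 40): dropping to 0 → total 50, payoff 0. No gain.
Neighbor 3 (pledges 50, payoff 10): dropping to 0 → total 20, payoff 0. No gain.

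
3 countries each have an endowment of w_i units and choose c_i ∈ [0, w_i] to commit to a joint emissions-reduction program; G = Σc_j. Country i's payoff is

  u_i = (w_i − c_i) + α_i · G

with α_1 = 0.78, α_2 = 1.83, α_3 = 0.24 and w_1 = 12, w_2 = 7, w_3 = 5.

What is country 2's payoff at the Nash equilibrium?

12.81

∂u_i/∂c_i = α_i − 1, so country i contributes w_i if α_i > 1, else 0.
α_i > 1 for i ∈ {2}; NE contributions (0, 7, 0), G = 7.
u_2 = (7 − 7) + 1.83·7 = 12.81.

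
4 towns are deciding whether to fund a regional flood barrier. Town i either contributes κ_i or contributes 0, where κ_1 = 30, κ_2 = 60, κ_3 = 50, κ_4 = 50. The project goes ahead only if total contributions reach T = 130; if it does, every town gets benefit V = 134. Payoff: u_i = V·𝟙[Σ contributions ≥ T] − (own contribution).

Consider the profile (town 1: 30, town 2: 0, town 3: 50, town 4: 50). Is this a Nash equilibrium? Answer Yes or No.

Total = 130 ≥ 130: provided.
Town 1 (pledges 30, payoff 104): dropping to 0 → total 100, payoff 0. No gain.
Town 2 (pledges 0, payoff 134): pledging 60 → total 190, payoff 74. No gain.
Town 3 (pledges 50, payoff 84): dropping to 0 → total 80, payoff 0. No gain.
Town 4 (pledges 50, payoff 84): dropping to 0 → total 80, payoff 0. No gain.

Yes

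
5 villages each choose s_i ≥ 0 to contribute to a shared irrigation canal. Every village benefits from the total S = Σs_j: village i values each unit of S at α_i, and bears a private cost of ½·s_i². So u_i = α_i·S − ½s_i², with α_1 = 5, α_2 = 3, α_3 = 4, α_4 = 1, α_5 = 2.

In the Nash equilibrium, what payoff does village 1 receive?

62.5

Village i's FOC: ∂u_i/∂s_i = α_i − s_i = 0, so s_i* = α_i.
NE contributions = (5, 3, 4, 1, 2); S = 15.
u_1 = α_1·S − ½·(s_1)² = 5·15 − ½·5² = 62.5.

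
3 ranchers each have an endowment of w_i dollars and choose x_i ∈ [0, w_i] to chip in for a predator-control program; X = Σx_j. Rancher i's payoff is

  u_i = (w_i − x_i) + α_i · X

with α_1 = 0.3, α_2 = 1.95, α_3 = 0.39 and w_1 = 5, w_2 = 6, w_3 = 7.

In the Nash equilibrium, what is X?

6

∂u_i/∂x_i = α_i − 1, so rancher i contributes w_i if α_i > 1, else 0.
α_i > 1 for i ∈ {2}; NE contributions (0, 6, 0), X = 6.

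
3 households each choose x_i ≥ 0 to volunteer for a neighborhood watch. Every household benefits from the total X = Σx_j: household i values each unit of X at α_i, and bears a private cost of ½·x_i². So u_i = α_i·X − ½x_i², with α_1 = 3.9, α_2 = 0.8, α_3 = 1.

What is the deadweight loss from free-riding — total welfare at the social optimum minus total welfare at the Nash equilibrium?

Household i's FOC: ∂u_i/∂x_i = α_i − x_i = 0, so x_i* = α_i.
NE contributions = (3.9, 0.8, 1); X = 5.7.
W^NE = (Σα)·X − ½Σα_i² = 5.7² − ½·16.85 = 24.065.
Planner sets x_i = Σα_j = 5.7 for every i, so X^SO = 3·5.7 = 17.1.
W^SO = (Σα)·X^SO − ½·3·(Σα)² = (3/2)·5.7² = 48.735.
Deadweight loss = W^SO − W^NE = 24.67.

24.67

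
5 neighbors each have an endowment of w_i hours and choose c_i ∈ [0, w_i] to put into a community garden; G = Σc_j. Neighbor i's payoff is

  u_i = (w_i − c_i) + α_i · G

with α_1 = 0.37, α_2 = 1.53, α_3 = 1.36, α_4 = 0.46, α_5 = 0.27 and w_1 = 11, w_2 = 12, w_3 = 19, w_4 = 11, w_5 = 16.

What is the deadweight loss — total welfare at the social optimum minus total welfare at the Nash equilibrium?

∂u_i/∂c_i = α_i − 1, so neighbor i contributes w_i if α_i > 1, else 0.
α_i > 1 for i ∈ {2, 3}; NE contributions (0, 12, 19, 0, 0), G = 31.
W^NE = Σw_i − G^NE + (Σα_i)·G^NE = 69 + 2.99·31 = 161.69.
Planner: ∂(Σu_j)/∂c_i = Σα_j − 1 = 2.99 > 0, so everyone contributes w_i; G^SO = 69, W^SO = 69 + 2.99·69 = 275.31.
Deadweight loss = 113.62.

113.62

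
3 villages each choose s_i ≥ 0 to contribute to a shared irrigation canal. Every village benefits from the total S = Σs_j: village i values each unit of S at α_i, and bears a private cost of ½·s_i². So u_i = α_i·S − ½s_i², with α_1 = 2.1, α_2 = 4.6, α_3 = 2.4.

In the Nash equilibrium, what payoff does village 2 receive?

Village i's FOC: ∂u_i/∂s_i = α_i − s_i = 0, so s_i* = α_i.
NE contributions = (2.1, 4.6, 2.4); S = 9.1.
u_2 = α_2·S − ½·(s_2)² = 4.6·9.1 − ½·4.6² = 31.28.

31.28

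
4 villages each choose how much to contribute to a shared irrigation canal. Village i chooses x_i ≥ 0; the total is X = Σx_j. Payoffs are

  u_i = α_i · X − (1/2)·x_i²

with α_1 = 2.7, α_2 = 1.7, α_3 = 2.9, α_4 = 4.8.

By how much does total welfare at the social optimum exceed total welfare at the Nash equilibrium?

Village i's FOC: ∂u_i/∂x_i = α_i − x_i = 0, so x_i* = α_i.
NE contributions = (2.7, 1.7, 2.9, 4.8); X = 12.1.
W^NE = (Σα)·X − ½Σα_i² = 12.1² − ½·41.63 = 125.595.
Planner sets x_i = Σα_j = 12.1 for every i, so X^SO = 4·12.1 = 48.4.
W^SO = (Σα)·X^SO − ½·4·(Σα)² = (4/2)·12.1² = 292.82.
Deadweight loss = W^SO − W^NE = 167.225.

167.225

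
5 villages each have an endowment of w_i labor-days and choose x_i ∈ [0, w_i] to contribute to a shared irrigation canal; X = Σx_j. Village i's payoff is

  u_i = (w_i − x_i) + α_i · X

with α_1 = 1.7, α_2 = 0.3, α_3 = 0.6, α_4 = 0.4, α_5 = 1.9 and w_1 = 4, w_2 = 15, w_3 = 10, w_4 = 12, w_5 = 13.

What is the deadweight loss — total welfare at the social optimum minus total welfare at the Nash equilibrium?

∂u_i/∂x_i = α_i − 1, so village i contributes w_i if α_i > 1, else 0.
α_i > 1 for i ∈ {1, 5}; NE contributions (4, 0, 0, 0, 13), X = 17.
W^NE = Σw_i − X^NE + (Σα_i)·X^NE = 54 + 3.9·17 = 120.3.
Planner: ∂(Σu_j)/∂x_i = Σα_j − 1 = 3.9 > 0, so everyone contributes w_i; X^SO = 54, W^SO = 54 + 3.9·54 = 264.6.
Deadweight loss = 144.3.

144.3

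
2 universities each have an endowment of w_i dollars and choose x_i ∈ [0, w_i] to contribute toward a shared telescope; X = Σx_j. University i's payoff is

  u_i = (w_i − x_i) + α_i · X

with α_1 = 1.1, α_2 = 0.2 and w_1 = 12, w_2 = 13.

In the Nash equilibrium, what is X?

∂u_i/∂x_i = α_i − 1, so university i contributes w_i if α_i > 1, else 0.
α_i > 1 for i ∈ {1}; NE contributions (12, 0), X = 12.

12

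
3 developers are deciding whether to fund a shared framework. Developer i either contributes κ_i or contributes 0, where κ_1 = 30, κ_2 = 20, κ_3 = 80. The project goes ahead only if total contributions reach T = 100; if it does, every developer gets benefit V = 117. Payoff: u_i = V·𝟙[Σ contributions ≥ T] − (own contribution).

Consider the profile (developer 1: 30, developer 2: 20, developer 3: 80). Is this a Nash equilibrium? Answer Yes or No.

Total = 130 ≥ 100: provided.
Developer 1 (pledges 30, payoff 87): dropping to 0 → total 100, payoff 117. Profitable deviation.

No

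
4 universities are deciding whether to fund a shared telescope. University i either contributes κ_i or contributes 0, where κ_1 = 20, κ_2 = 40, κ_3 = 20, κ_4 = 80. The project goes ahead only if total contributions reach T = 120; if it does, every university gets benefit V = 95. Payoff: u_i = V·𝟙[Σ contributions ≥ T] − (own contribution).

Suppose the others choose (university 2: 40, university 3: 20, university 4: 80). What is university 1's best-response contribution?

0

Others' total = 140 ≥ 120; contributing adds cost 20 for no extra benefit.
Best response: 0.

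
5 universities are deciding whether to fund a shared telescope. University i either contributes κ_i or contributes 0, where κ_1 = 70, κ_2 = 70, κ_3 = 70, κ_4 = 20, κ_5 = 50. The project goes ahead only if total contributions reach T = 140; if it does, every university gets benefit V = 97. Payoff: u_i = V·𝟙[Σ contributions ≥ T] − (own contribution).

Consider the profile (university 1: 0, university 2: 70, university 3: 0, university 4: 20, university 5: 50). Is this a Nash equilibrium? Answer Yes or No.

Yes

Total = 140 ≥ 140: provided.
University 1 (pledges 0, payoff 97): pledging 70 → total 210, payoff 27. No gain.
University 2 (pledges 70, payoff 27): dropping to 0 → total 70, payoff 0. No gain.
University 3 (pledges 0, payoff 97): pledging 70 → total 210, payoff 27. No gain.
University 4 (pledges 20, payoff 77): dropping to 0 → total 120, payoff 0. No gain.
University 5 (pledges 50, payoff 47): dropping to 0 → total 90, payoff 0. No gain.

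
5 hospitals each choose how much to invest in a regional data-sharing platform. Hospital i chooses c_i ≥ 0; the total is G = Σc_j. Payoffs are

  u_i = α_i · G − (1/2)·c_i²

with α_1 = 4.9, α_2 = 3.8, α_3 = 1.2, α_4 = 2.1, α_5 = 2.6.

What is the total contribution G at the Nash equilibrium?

Hospital i's FOC: ∂u_i/∂c_i = α_i − c_i = 0, so c_i* = α_i.
NE contributions = (4.9, 3.8, 1.2, 2.1, 2.6); G = 14.6.

14.6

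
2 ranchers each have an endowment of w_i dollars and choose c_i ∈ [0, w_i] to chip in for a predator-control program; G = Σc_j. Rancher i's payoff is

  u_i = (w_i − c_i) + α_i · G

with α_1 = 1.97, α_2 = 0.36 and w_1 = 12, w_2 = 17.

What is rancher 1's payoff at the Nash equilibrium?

∂u_i/∂c_i = α_i − 1, so rancher i contributes w_i if α_i > 1, else 0.
α_i > 1 for i ∈ {1}; NE contributions (12, 0), G = 12.
u_1 = (12 − 12) + 1.97·12 = 23.64.

23.64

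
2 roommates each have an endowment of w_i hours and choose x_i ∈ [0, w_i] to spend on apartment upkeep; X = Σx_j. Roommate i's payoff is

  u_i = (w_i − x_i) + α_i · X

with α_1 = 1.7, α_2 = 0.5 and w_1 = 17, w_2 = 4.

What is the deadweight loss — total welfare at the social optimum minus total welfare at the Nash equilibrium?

4.8

∂u_i/∂x_i = α_i − 1, so roommate i contributes w_i if α_i > 1, else 0.
α_i > 1 for i ∈ {1}; NE contributions (17, 0), X = 17.
W^NE = Σw_i − X^NE + (Σα_i)·X^NE = 21 + 1.2·17 = 41.4.
Planner: ∂(Σu_j)/∂x_i = Σα_j − 1 = 1.2 > 0, so everyone contributes w_i; X^SO = 21, W^SO = 21 + 1.2·21 = 46.2.
Deadweight loss = 4.8.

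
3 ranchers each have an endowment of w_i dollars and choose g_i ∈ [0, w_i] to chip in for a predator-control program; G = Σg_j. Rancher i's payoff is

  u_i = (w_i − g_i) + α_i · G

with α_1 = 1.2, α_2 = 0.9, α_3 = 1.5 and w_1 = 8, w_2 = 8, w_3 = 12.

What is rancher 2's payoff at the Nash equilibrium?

26

∂u_i/∂g_i = α_i − 1, so rancher i contributes w_i if α_i > 1, else 0.
α_i > 1 for i ∈ {1, 3}; NE contributions (8, 0, 12), G = 20.
u_2 = (8 − 0) + 0.9·20 = 26.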